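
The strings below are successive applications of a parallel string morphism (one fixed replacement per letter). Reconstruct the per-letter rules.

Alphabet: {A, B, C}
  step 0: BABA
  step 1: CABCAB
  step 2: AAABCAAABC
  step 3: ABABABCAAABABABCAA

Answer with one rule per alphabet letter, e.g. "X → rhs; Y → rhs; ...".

  step 2 ⇒ step 3: AAABCAAABC ⇒ AB·AB·AB·C·AA·AB·AB·AB·C·AA
    A ↦ AB
    B ↦ C
    C ↦ AA

A->AB, B->C, C->AA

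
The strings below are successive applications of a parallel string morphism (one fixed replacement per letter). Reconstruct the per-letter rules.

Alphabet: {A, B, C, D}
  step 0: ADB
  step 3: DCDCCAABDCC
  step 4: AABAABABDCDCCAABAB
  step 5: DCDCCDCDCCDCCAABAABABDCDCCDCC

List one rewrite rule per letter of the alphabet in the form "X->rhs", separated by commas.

A->DC, B->C, C->AB, D->A

  step 4 ⇒ step 5: AABAABABDCDCCAABAB ⇒ DC·DC·C·DC·DC·C·DC·C·A·AB·A·AB·AB·DC·DC·C·DC·C
    A ↦ DC
    B ↦ C
    C ↦ AB
    D ↦ A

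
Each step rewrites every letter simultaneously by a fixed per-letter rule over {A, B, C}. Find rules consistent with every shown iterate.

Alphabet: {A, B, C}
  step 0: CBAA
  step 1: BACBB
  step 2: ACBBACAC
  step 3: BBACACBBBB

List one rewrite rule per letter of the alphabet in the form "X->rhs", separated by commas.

A->B, B->AC, C->B

  step 2 ⇒ step 3: ACBBACAC ⇒ B·B·AC·AC·B·B·B·B
    A ↦ B
    B ↦ AC
    C ↦ B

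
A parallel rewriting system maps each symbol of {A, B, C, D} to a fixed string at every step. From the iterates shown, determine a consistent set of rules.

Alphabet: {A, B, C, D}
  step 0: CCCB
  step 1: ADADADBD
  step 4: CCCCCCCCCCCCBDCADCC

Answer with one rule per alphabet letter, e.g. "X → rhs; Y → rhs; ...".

  step 0 ⇒ step 1: CCCB ⇒ AD·AD·AD·BD
    B ↦ BD
    C ↦ AD
    A ↦ C  (constrained at step 1)
    D ↦ C  (constrained at step 1)

A->C, B->BD, C->AD, D->C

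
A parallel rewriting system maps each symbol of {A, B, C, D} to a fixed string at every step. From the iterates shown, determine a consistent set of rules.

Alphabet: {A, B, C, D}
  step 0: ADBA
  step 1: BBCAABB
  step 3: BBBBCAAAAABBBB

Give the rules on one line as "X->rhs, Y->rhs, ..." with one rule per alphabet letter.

  step 0 ⇒ step 1: ADBA ⇒ BB·CA·A·BB
    A ↦ BB
    B ↦ A
    D ↦ CA
    C ↦ D  (constrained at step 1)

A->BB, B->A, C->D, D->CA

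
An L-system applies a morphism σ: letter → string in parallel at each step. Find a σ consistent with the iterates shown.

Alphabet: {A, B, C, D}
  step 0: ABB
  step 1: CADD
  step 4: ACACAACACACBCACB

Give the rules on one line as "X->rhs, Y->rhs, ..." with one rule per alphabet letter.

  step 0 ⇒ step 1: ABB ⇒ CA·D·D
    A ↦ CA
    B ↦ D
    C ↦ A  (constrained at step 1)
    D ↦ CB  (constrained at step 1)

A->CA, B->D, C->A, D->CB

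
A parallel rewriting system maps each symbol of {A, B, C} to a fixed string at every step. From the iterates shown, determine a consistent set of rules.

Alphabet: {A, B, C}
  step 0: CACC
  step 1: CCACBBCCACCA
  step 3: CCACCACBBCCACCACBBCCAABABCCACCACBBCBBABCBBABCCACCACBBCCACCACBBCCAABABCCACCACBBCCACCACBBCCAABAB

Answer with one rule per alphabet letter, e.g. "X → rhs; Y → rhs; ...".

A->CBB, B->AB, C->CCA

  step 0 ⇒ step 1: CACC ⇒ CCA·CBB·CCA·CCA
    A ↦ CBB
    C ↦ CCA
    B ↦ AB  (constrained at step 1)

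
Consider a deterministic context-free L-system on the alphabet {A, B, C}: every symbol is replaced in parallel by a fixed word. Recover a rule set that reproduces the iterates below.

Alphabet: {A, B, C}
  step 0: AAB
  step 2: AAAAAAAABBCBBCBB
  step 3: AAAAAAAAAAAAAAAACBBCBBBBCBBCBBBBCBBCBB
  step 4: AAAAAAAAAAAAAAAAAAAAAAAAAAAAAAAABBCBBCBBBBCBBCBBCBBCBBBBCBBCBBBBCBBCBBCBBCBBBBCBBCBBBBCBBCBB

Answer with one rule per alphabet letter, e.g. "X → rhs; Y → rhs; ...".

A->AA, B->CBB, C->BB

  step 3 ⇒ step 4: AAAAAAAAAAAAAAAACBBCBBBBCBBCBBBBCBBCBB ⇒ AA·AA·AA·AA·AA·AA·AA·AA·AA·AA·AA·AA·AA·AA·AA·AA·BB·CBB·CBB·BB·CBB·CBB·CBB·CBB·BB·CBB·CBB·BB·CBB·CBB·CBB·CBB·BB·CBB·CBB·BB·CBB·CBB
    A ↦ AA
    B ↦ CBB
    C ↦ BB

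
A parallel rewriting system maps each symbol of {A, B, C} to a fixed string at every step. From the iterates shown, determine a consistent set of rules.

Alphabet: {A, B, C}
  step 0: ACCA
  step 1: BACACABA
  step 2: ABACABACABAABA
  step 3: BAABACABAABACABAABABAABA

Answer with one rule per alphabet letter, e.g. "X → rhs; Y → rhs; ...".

A->BA, B->A, C->CA

  step 2 ⇒ step 3: ABACABACABAABA ⇒ BA·A·BA·CA·BA·A·BA·CA·BA·A·BA·BA·A·BA
    A ↦ BA
    B ↦ A
    C ↦ CA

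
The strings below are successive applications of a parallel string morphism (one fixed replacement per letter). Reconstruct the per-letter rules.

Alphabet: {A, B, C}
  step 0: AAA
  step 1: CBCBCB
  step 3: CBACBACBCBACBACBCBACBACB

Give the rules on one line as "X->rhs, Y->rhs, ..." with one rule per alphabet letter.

  step 0 ⇒ step 1: AAA ⇒ CB·CB·CB
    A ↦ CB
    B ↦ BA  (constrained at step 1)
    C ↦ AC  (constrained at step 1)

A->CB, B->BA, C->AC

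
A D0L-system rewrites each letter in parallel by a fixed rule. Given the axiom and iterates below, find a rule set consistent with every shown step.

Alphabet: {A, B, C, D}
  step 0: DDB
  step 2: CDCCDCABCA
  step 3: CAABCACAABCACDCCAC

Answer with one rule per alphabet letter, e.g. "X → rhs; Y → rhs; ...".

  step 2 ⇒ step 3: CDCCDCABCA ⇒ CA·AB·CA·CA·AB·CA·C·DC·CA·C
    A ↦ C
    B ↦ DC
    C ↦ CA
    D ↦ AB

A->C, B->DC, C->CA, D->AB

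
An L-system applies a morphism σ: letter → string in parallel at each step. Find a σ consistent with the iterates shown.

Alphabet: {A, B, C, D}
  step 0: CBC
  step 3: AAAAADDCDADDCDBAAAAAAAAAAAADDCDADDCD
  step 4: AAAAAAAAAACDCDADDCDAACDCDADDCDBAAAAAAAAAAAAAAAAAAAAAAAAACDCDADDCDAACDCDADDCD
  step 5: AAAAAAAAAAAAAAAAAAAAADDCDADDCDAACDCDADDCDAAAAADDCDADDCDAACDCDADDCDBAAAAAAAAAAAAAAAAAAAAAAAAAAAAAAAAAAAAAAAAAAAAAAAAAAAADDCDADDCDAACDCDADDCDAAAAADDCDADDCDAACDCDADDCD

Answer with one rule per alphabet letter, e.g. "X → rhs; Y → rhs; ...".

A->AA, B->BA, C->ADD, D->CD

  step 4 ⇒ step 5: AAAAAAAAAACDCDADDCDAACDCDADDCDBAAAAAAAAAAAAAAAAAAAAAAAAACDCDADDCDAACDCDADDCD ⇒ AA·AA·AA·AA·AA·AA·AA·AA·AA·AA·ADD·CD·ADD·CD·AA·CD·CD·ADD·CD·AA·AA·ADD·CD·ADD·CD·AA·CD·CD·ADD·CD·BA·AA·AA·AA·AA·AA·AA·AA·AA·AA·AA·AA·AA·AA·AA·AA·AA·AA·AA·AA·AA·AA·AA·AA·AA·AA·ADD·CD·ADD·CD·AA·CD·CD·ADD·CD·AA·AA·ADD·CD·ADD·CD·AA·CD·CD·ADD·CD
    A ↦ AA
    B ↦ BA
    C ↦ ADD
    D ↦ CD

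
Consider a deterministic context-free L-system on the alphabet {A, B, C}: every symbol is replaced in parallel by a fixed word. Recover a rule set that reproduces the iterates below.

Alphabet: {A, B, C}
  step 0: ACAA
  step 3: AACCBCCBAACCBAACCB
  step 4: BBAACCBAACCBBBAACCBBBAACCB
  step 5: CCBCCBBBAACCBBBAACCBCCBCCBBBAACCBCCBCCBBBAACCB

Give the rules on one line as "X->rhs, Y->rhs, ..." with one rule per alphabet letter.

A->B, B->CCB, C->A

  step 4 ⇒ step 5: BBAACCBAACCBBBAACCBBBAACCB ⇒ CCB·CCB·B·B·A·A·CCB·B·B·A·A·CCB·CCB·CCB·B·B·A·A·CCB·CCB·CCB·B·B·A·A·CCB
    A ↦ B
    B ↦ CCB
    C ↦ A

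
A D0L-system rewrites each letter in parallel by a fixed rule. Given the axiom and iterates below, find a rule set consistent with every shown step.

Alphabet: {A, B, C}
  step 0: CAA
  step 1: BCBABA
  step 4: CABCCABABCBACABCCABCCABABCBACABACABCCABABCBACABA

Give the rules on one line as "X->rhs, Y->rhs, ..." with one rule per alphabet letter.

A->BA, B->CA, C->BC

  step 0 ⇒ step 1: CAA ⇒ BC·BA·BA
    A ↦ BA
    C ↦ BC
    B ↦ CA  (constrained at step 1)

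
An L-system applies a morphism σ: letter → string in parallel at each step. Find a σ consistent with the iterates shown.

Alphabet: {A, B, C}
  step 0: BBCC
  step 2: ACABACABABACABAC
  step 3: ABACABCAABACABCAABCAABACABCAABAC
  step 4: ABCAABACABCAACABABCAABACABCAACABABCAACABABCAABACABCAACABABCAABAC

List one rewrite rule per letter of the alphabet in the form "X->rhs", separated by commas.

A->AB, B->CA, C->AC

  step 3 ⇒ step 4: ABACABCAABACABCAABCAABACABCAABAC ⇒ AB·CA·AB·AC·AB·CA·AC·AB·AB·CA·AB·AC·AB·CA·AC·AB·AB·CA·AC·AB·AB·CA·AB·AC·AB·CA·AC·AB·AB·CA·AB·AC
    A ↦ AB
    B ↦ CA
    C ↦ AC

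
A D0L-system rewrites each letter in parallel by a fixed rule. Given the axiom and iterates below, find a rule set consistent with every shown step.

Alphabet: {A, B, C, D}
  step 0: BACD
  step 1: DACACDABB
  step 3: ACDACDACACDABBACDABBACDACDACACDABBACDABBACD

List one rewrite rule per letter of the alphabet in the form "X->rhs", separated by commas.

  step 0 ⇒ step 1: BACD ⇒ DAC·AC·D·ABB
    A ↦ AC
    B ↦ DAC
    C ↦ D
    D ↦ ABB

A->AC, B->DAC, C->D, D->ABB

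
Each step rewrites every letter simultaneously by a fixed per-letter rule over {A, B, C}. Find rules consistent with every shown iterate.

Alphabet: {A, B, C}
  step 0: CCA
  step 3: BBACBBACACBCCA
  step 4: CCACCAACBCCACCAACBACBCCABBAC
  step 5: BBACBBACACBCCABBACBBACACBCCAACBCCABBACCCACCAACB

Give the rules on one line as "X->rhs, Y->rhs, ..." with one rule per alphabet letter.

A->AC, B->CCA, C->B

  step 4 ⇒ step 5: CCACCAACBCCACCAACBACBCCABBAC ⇒ B·B·AC·B·B·AC·AC·B·CCA·B·B·AC·B·B·AC·AC·B·CCA·AC·B·CCA·B·B·AC·CCA·CCA·AC·B
    A ↦ AC
    B ↦ CCA
    C ↦ B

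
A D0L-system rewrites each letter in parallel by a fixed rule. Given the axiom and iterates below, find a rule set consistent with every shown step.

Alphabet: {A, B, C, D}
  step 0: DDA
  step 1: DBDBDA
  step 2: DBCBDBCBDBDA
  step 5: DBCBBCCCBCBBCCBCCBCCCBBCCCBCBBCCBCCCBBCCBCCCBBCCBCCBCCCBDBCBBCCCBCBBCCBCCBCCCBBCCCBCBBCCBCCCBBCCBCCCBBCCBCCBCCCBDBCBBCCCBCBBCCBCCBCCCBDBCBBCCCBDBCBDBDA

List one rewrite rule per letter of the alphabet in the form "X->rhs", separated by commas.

  step 1 ⇒ step 2: DBDBDA ⇒ DB·CB·DB·CB·DB·DA
    A ↦ DA
    B ↦ CB
    D ↦ DB
    C ↦ BCC  (constrained at step 2)

A->DA, B->CB, C->BCC, D->DB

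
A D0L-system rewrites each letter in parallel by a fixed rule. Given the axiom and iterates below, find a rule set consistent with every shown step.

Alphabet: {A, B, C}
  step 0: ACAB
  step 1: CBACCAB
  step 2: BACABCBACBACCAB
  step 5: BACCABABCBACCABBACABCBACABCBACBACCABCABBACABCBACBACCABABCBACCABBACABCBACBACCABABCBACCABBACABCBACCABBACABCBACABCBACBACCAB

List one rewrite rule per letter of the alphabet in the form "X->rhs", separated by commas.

A->C, B->AB, C->BAC

  step 1 ⇒ step 2: CBACCAB ⇒ BAC·AB·C·BAC·BAC·C·AB
    A ↦ C
    B ↦ AB
    C ↦ BAC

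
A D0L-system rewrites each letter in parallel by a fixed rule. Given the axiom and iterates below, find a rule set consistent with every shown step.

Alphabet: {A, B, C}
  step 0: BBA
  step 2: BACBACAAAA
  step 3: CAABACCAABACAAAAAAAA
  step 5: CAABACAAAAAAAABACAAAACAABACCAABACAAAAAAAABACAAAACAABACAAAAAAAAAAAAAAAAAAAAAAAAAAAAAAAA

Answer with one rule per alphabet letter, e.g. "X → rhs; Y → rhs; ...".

A->AA, B->C, C->BAC

  step 2 ⇒ step 3: BACBACAAAA ⇒ C·AA·BAC·C·AA·BAC·AA·AA·AA·AA
    A ↦ AA
    B ↦ C
    C ↦ BAC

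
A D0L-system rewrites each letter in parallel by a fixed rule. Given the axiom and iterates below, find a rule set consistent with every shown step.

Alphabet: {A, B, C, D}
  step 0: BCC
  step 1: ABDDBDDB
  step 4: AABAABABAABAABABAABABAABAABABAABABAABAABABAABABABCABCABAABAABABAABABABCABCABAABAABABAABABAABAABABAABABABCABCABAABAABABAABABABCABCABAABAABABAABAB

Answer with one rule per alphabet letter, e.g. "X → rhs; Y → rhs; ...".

  step 0 ⇒ step 1: BCC ⇒ AB·DDB·DDB
    B ↦ AB
    C ↦ DDB
    A ↦ AAB  (constrained at step 1)
    D ↦ ABC  (constrained at step 1)

A->AAB, B->AB, C->DDB, D->ABC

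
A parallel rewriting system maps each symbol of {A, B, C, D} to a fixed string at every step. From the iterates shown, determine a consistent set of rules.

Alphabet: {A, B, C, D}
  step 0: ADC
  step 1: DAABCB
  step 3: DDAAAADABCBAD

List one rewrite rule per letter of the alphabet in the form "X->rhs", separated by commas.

A->D, B->A, C->BCB, D->AA

  step 0 ⇒ step 1: ADC ⇒ D·AA·BCB
    A ↦ D
    C ↦ BCB
    D ↦ AA
    B ↦ A  (constrained at step 1)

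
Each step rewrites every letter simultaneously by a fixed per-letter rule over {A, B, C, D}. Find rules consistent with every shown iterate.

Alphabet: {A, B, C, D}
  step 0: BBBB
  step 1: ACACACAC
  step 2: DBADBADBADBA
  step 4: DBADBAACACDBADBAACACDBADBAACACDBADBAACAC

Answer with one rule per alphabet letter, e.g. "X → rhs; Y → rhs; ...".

A->DB, B->AC, C->A, D->AC

  step 1 ⇒ step 2: ACACACAC ⇒ DB·A·DB·A·DB·A·DB·A
    A ↦ DB
    C ↦ A
  step 0 ⇒ step 1: BBBB ⇒ AC·AC·AC·AC
    B ↦ AC
    D ↦ AC  (constrained at step 2)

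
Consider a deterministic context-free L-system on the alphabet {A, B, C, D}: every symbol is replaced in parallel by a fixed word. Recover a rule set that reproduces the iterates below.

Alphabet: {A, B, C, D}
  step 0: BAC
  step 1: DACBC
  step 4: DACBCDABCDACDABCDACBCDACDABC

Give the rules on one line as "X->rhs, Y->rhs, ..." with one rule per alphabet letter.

A->C, B->DA, C->BC, D->DA

  step 0 ⇒ step 1: BAC ⇒ DA·C·BC
    A ↦ C
    B ↦ DA
    C ↦ BC
    D ↦ DA  (constrained at step 1)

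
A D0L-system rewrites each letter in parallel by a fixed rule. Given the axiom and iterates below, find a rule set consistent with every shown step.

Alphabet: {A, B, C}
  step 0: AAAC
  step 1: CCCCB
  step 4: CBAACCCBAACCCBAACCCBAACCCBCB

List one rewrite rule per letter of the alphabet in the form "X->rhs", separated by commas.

  step 0 ⇒ step 1: AAAC ⇒ C·C·C·CB
    A ↦ C
    C ↦ CB
    B ↦ AA  (constrained at step 1)

A->C, B->AA, C->CB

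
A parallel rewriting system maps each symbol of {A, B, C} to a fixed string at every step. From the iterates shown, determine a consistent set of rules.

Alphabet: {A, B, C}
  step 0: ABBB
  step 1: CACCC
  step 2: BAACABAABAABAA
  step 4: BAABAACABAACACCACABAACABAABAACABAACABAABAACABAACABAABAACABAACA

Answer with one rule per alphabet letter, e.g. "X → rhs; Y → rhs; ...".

  step 1 ⇒ step 2: CACCC ⇒ BAA·CA·BAA·BAA·BAA
    A ↦ CA
    C ↦ BAA
  step 0 ⇒ step 1: ABBB ⇒ CA·C·C·C
    B ↦ C

A->CA, B->C, C->BAA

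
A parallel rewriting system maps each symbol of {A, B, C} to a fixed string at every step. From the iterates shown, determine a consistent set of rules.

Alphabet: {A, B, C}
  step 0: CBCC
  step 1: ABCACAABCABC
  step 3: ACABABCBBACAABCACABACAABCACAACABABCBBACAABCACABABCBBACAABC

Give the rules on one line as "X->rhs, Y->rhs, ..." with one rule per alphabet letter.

A->B, B->ACA, C->ABC

  step 0 ⇒ step 1: CBCC ⇒ ABC·ACA·ABC·ABC
    B ↦ ACA
    C ↦ ABC
    A ↦ B  (constrained at step 1)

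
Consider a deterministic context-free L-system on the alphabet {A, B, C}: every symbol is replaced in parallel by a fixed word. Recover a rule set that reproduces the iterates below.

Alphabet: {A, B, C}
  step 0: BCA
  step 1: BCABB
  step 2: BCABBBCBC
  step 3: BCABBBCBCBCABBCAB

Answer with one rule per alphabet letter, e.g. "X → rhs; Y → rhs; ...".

A->B, B->BC, C->AB

  step 2 ⇒ step 3: BCABBBCBC ⇒ BC·AB·B·BC·BC·BC·AB·BC·AB
    A ↦ B
    B ↦ BC
    C ↦ AB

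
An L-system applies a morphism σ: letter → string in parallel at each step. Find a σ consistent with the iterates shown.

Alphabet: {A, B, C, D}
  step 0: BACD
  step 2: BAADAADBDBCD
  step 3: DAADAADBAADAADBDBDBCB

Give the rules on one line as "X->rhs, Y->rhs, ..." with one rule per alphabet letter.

A->AAD, B->D, C->BC, D->B

  step 2 ⇒ step 3: BAADAADBDBCD ⇒ D·AAD·AAD·B·AAD·AAD·B·D·B·D·BC·B
    A ↦ AAD
    B ↦ D
    C ↦ BC
    D ↦ B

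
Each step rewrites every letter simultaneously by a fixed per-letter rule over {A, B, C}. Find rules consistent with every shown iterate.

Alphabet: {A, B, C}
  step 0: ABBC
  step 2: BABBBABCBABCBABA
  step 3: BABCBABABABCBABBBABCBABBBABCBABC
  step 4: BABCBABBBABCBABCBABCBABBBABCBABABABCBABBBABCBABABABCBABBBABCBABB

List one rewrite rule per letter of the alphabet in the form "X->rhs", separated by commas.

  step 3 ⇒ step 4: BABCBABABABCBABBBABCBABBBABCBABC ⇒ BA·BC·BA·BB·BA·BC·BA·BC·BA·BC·BA·BB·BA·BC·BA·BA·BA·BC·BA·BB·BA·BC·BA·BA·BA·BC·BA·BB·BA·BC·BA·BB
    A ↦ BC
    B ↦ BA
    C ↦ BB

A->BC, B->BA, C->BB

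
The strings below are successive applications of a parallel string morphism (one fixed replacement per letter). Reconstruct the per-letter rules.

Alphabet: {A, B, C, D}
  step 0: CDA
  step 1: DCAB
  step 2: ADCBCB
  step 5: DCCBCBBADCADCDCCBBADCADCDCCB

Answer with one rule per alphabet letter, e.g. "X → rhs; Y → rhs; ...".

  step 1 ⇒ step 2: DCAB ⇒ A·DC·B·CB
    A ↦ B
    B ↦ CB
    C ↦ DC
    D ↦ A

A->B, B->CB, C->DC, D->A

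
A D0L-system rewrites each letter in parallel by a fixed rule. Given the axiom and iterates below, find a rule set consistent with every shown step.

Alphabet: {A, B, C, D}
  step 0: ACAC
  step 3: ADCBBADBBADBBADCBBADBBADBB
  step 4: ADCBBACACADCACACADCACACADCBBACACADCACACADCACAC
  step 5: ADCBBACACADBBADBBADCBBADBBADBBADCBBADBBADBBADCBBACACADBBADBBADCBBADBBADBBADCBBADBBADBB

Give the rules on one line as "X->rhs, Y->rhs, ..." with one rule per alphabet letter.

  step 4 ⇒ step 5: ADCBBACACADCACACADCACACADCBBACACADCACACADCACAC ⇒ AD·C·BB·AC·AC·AD·BB·AD·BB·AD·C·BB·AD·BB·AD·BB·AD·C·BB·AD·BB·AD·BB·AD·C·BB·AC·AC·AD·BB·AD·BB·AD·C·BB·AD·BB·AD·BB·AD·C·BB·AD·BB·AD·BB
    A ↦ AD
    B ↦ AC
    C ↦ BB
    D ↦ C

A->AD, B->AC, C->BB, D->C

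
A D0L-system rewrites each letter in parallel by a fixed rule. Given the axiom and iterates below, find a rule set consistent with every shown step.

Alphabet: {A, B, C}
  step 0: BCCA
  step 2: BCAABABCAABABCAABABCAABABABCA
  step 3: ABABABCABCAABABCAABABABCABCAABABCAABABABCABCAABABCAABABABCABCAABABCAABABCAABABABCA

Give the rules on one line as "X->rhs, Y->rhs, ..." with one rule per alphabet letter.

A->BCA, B->ABA, C->BA

  step 2 ⇒ step 3: BCAABABCAABABCAABABCAABABABCA ⇒ ABA·BA·BCA·BCA·ABA·BCA·ABA·BA·BCA·BCA·ABA·BCA·ABA·BA·BCA·BCA·ABA·BCA·ABA·BA·BCA·BCA·ABA·BCA·ABA·BCA·ABA·BA·BCA
    A ↦ BCA
    B ↦ ABA
    C ↦ BA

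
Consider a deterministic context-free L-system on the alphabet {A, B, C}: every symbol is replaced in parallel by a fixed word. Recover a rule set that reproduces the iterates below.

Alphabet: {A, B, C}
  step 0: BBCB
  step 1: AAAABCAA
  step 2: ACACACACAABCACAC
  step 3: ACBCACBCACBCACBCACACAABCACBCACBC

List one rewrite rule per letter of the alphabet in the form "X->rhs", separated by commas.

A->AC, B->AA, C->BC

  step 2 ⇒ step 3: ACACACACAABCACAC ⇒ AC·BC·AC·BC·AC·BC·AC·BC·AC·AC·AA·BC·AC·BC·AC·BC
    A ↦ AC
    B ↦ AA
    C ↦ BC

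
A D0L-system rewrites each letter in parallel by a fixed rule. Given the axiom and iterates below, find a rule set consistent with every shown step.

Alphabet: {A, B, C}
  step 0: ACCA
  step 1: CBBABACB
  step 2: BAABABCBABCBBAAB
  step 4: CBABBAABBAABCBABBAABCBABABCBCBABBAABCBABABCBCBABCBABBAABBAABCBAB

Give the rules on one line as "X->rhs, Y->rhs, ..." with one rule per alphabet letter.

A->CB, B->AB, C->BA

  step 1 ⇒ step 2: CBBABACB ⇒ BA·AB·AB·CB·AB·CB·BA·AB
    A ↦ CB
    B ↦ AB
    C ↦ BA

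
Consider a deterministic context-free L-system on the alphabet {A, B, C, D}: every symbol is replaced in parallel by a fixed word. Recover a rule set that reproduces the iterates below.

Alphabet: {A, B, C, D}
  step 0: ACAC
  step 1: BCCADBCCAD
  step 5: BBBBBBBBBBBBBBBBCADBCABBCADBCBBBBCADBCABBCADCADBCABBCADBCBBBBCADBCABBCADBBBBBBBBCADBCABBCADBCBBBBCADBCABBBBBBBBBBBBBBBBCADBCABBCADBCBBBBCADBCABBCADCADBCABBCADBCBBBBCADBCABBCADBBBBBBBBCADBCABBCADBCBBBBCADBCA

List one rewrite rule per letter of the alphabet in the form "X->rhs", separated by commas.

  step 0 ⇒ step 1: ACAC ⇒ BC·CAD·BC·CAD
    A ↦ BC
    C ↦ CAD
    B ↦ BB  (constrained at step 1)
    D ↦ A  (constrained at step 1)

A->BC, B->BB, C->CAD, D->A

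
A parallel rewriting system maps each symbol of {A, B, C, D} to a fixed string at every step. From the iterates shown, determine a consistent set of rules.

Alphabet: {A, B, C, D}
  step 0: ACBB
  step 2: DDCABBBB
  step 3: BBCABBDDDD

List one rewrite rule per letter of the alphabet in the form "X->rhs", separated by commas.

A->BB, B->D, C->CA, D->B

  step 2 ⇒ step 3: DDCABBBB ⇒ B·B·CA·BB·D·D·D·D
    A ↦ BB
    B ↦ D
    C ↦ CA
    D ↦ B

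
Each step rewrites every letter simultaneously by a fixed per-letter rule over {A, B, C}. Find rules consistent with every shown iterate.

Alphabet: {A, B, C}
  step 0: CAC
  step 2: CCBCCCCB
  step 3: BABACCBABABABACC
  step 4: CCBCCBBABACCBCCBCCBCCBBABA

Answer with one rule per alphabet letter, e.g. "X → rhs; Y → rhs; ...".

A->B, B->CC, C->BA

  step 3 ⇒ step 4: BABACCBABABABACC ⇒ CC·B·CC·B·BA·BA·CC·B·CC·B·CC·B·CC·B·BA·BA
    A ↦ B
    B ↦ CC
    C ↦ BA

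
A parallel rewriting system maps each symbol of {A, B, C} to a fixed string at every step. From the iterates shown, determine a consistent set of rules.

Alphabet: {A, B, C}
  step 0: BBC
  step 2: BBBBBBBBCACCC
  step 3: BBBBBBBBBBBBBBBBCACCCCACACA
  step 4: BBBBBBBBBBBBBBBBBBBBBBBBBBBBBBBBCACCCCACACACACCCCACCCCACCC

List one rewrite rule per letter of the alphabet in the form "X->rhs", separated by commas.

A->CCC, B->BB, C->CA

  step 3 ⇒ step 4: BBBBBBBBBBBBBBBBCACCCCACACA ⇒ BB·BB·BB·BB·BB·BB·BB·BB·BB·BB·BB·BB·BB·BB·BB·BB·CA·CCC·CA·CA·CA·CA·CCC·CA·CCC·CA·CCC
    A ↦ CCC
    B ↦ BB
    C ↦ CA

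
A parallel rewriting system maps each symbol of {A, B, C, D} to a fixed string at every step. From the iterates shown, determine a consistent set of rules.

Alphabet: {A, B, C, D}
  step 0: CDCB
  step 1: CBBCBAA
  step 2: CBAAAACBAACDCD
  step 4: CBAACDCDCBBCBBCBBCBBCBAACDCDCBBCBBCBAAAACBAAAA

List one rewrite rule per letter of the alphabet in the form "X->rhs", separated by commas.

A->CD, B->AA, C->CB, D->B

  step 1 ⇒ step 2: CBBCBAA ⇒ CB·AA·AA·CB·AA·CD·CD
    A ↦ CD
    B ↦ AA
    C ↦ CB
  step 0 ⇒ step 1: CDCB ⇒ CB·B·CB·AA
    D ↦ B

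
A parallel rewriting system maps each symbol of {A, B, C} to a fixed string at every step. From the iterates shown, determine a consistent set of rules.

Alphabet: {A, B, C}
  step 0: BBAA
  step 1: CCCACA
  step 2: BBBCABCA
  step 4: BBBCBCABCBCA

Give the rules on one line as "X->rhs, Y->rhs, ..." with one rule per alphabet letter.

A->CA, B->C, C->B

  step 1 ⇒ step 2: CCCACA ⇒ B·B·B·CA·B·CA
    A ↦ CA
    C ↦ B
  step 0 ⇒ step 1: BBAA ⇒ C·C·CA·CA
    B ↦ C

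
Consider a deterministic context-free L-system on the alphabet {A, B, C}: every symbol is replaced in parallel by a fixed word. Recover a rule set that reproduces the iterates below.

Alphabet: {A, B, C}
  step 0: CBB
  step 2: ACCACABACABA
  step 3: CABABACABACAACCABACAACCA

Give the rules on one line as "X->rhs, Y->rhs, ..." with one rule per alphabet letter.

  step 2 ⇒ step 3: ACCACABACABA ⇒ CA·BA·BA·CA·BA·CA·AC·CA·BA·CA·AC·CA
    A ↦ CA
    B ↦ AC
    C ↦ BA

A->CA, B->AC, C->BA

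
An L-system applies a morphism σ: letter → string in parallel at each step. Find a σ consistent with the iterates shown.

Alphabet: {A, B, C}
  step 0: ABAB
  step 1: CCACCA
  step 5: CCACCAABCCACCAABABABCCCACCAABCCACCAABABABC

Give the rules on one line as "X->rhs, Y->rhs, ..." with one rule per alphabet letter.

  step 0 ⇒ step 1: ABAB ⇒ C·CA·C·CA
    A ↦ C
    B ↦ CA
    C ↦ AB  (constrained at step 1)

A->C, B->CA, C->AB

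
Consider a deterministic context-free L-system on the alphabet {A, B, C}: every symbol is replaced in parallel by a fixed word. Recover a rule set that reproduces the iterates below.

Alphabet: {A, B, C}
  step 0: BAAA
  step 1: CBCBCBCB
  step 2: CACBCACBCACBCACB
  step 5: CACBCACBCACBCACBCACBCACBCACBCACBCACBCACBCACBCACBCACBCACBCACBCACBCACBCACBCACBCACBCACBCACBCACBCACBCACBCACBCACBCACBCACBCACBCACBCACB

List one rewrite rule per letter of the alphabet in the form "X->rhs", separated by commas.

  step 1 ⇒ step 2: CBCBCBCB ⇒ CA·CB·CA·CB·CA·CB·CA·CB
    B ↦ CB
    C ↦ CA
  step 0 ⇒ step 1: BAAA ⇒ CB·CB·CB·CB
    A ↦ CB

A->CB, B->CB, C->CA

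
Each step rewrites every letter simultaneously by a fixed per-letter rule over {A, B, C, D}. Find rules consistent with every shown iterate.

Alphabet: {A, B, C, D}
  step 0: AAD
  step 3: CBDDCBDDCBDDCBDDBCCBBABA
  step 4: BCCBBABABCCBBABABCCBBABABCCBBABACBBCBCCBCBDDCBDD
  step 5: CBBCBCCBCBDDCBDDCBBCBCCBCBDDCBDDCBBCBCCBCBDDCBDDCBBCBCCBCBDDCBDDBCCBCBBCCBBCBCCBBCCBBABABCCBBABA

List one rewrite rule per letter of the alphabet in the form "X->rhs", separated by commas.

A->DD, B->CB, C->BC, D->BA

  step 4 ⇒ step 5: BCCBBABABCCBBABABCCBBABABCCBBABACBBCBCCBCBDDCBDD ⇒ CB·BC·BC·CB·CB·DD·CB·DD·CB·BC·BC·CB·CB·DD·CB·DD·CB·BC·BC·CB·CB·DD·CB·DD·CB·BC·BC·CB·CB·DD·CB·DD·BC·CB·CB·BC·CB·BC·BC·CB·BC·CB·BA·BA·BC·CB·BA·BA
    A ↦ DD
    B ↦ CB
    C ↦ BC
    D ↦ BA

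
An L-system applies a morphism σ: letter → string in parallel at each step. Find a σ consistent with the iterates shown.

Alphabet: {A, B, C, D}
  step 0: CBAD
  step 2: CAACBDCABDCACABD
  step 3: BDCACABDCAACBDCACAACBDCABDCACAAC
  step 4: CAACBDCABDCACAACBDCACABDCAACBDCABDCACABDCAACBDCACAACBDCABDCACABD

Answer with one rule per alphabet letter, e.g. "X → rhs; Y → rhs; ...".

  step 3 ⇒ step 4: BDCACABDCAACBDCACAACBDCABDCACAAC ⇒ CA·AC·BD·CA·BD·CA·CA·AC·BD·CA·CA·BD·CA·AC·BD·CA·BD·CA·CA·BD·CA·AC·BD·CA·CA·AC·BD·CA·BD·CA·CA·BD
    A ↦ CA
    B ↦ CA
    C ↦ BD
    D ↦ AC

A->CA, B->CA, C->BD, D->AC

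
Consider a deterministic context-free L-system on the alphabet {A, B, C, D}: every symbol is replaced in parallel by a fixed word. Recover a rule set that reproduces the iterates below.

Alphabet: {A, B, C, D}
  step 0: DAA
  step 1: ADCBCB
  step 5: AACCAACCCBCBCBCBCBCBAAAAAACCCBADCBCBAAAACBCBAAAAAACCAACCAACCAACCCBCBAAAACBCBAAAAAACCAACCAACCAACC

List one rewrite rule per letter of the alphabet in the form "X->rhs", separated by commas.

A->CB, B->CC, C->AA, D->AD

  step 0 ⇒ step 1: DAA ⇒ AD·CB·CB
    A ↦ CB
    D ↦ AD
    B ↦ CC  (constrained at step 1)
    C ↦ AA  (constrained at step 1)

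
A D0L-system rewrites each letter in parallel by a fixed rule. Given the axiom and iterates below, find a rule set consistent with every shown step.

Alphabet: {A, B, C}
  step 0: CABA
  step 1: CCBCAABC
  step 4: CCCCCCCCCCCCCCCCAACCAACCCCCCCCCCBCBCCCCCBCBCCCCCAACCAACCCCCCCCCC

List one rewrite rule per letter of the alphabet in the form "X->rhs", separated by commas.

A->BC, B->AA, C->CC

  step 0 ⇒ step 1: CABA ⇒ CC·BC·AA·BC
    A ↦ BC
    B ↦ AA
    C ↦ CC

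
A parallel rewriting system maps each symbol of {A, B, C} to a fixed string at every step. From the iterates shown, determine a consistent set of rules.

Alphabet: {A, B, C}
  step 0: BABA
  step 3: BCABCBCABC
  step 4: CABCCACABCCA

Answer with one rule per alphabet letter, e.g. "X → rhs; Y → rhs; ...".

A->BC, B->C, C->A

  step 3 ⇒ step 4: BCABCBCABC ⇒ C·A·BC·C·A·C·A·BC·C·A
    A ↦ BC
    B ↦ C
    C ↦ A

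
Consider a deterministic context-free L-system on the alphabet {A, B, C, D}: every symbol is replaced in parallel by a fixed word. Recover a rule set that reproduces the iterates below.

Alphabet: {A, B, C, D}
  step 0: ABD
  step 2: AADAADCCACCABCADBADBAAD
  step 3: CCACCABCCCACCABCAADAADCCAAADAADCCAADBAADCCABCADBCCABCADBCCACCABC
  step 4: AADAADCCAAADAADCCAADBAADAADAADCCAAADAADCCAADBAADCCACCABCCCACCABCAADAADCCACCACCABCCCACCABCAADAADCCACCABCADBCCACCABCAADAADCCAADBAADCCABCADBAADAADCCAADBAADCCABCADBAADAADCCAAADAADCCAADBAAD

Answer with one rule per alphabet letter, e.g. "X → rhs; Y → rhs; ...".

  step 3 ⇒ step 4: CCACCABCCCACCABCAADAADCCAAADAADCCAADBAADCCABCADBCCABCADBCCACCABC ⇒ AAD·AAD·CCA·AAD·AAD·CCA·ADB·AAD·AAD·AAD·CCA·AAD·AAD·CCA·ADB·AAD·CCA·CCA·BC·CCA·CCA·BC·AAD·AAD·CCA·CCA·CCA·BC·CCA·CCA·BC·AAD·AAD·CCA·CCA·BC·ADB·CCA·CCA·BC·AAD·AAD·CCA·ADB·AAD·CCA·BC·ADB·AAD·AAD·CCA·ADB·AAD·CCA·BC·ADB·AAD·AAD·CCA·AAD·AAD·CCA·ADB·AAD
    A ↦ CCA
    B ↦ ADB
    C ↦ AAD
    D ↦ BC

A->CCA, B->ADB, C->AAD, D->BC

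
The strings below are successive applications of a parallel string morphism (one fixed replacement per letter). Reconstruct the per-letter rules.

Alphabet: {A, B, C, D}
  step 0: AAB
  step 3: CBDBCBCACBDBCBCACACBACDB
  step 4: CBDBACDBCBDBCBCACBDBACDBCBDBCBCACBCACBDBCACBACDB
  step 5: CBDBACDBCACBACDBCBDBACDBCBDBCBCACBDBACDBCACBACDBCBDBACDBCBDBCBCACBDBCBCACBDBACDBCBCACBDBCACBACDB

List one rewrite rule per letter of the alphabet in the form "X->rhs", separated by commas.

  step 4 ⇒ step 5: CBDBACDBCBDBCBCACBDBACDBCBDBCBCACBCACBDBCACBACDB ⇒ CB·DB·AC·DB·CA·CB·AC·DB·CB·DB·AC·DB·CB·DB·CB·CA·CB·DB·AC·DB·CA·CB·AC·DB·CB·DB·AC·DB·CB·DB·CB·CA·CB·DB·CB·CA·CB·DB·AC·DB·CB·CA·CB·DB·CA·CB·AC·DB
    A ↦ CA
    B ↦ DB
    C ↦ CB
    D ↦ AC

A->CA, B->DB, C->CB, D->AC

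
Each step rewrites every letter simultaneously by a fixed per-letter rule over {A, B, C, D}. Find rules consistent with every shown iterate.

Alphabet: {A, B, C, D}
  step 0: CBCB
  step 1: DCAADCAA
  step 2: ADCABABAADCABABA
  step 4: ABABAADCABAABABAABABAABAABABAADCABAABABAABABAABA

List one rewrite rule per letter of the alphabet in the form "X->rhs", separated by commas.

  step 1 ⇒ step 2: DCAADCAA ⇒ A·DCA·BA·BA·A·DCA·BA·BA
    A ↦ BA
    C ↦ DCA
    D ↦ A
  step 0 ⇒ step 1: CBCB ⇒ DCA·A·DCA·A
    B ↦ A

A->BA, B->A, C->DCA, D->A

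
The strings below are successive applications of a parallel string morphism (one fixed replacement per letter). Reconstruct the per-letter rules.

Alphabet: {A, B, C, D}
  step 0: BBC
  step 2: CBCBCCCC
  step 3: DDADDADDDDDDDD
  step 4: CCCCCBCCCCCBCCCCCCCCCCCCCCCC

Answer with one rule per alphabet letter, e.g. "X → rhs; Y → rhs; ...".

  step 3 ⇒ step 4: DDADDADDDDDDDD ⇒ CC·CC·CB·CC·CC·CB·CC·CC·CC·CC·CC·CC·CC·CC
    A ↦ CB
    D ↦ CC
  step 2 ⇒ step 3: CBCBCCCC ⇒ DD·A·DD·A·DD·DD·DD·DD
    B ↦ A
  step 2 ⇒ step 3: CBCBCCCC ⇒ DD·A·DD·A·DD·DD·DD·DD
    C ↦ DD

A->CB, B->A, C->DD, D->CC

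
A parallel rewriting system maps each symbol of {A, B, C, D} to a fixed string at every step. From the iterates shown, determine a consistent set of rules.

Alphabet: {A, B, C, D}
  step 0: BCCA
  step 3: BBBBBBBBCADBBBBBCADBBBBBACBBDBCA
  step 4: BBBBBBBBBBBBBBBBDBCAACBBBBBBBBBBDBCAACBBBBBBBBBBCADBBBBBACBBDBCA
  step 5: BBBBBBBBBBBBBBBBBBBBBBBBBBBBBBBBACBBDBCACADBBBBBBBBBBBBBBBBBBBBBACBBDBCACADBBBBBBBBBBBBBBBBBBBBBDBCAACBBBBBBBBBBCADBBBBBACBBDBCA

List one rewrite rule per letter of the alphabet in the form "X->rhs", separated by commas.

  step 4 ⇒ step 5: BBBBBBBBBBBBBBBBDBCAACBBBBBBBBBBDBCAACBBBBBBBBBBCADBBBBBACBBDBCA ⇒ BB·BB·BB·BB·BB·BB·BB·BB·BB·BB·BB·BB·BB·BB·BB·BB·AC·BB·DB·CA·CA·DB·BB·BB·BB·BB·BB·BB·BB·BB·BB·BB·AC·BB·DB·CA·CA·DB·BB·BB·BB·BB·BB·BB·BB·BB·BB·BB·DB·CA·AC·BB·BB·BB·BB·BB·CA·DB·BB·BB·AC·BB·DB·CA
    A ↦ CA
    B ↦ BB
    C ↦ DB
    D ↦ AC

A->CA, B->BB, C->DB, D->AC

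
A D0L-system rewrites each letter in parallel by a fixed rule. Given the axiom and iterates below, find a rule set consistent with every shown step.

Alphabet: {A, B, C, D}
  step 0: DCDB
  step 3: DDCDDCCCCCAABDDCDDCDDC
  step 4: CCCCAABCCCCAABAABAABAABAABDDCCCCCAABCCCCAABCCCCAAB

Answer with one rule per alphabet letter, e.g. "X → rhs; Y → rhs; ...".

  step 3 ⇒ step 4: DDCDDCCCCCAABDDCDDCDDC ⇒ CC·CC·AAB·CC·CC·AAB·AAB·AAB·AAB·AAB·D·D·C·CC·CC·AAB·CC·CC·AAB·CC·CC·AAB
    A ↦ D
    B ↦ C
    C ↦ AAB
    D ↦ CC

A->D, B->C, C->AAB, D->CC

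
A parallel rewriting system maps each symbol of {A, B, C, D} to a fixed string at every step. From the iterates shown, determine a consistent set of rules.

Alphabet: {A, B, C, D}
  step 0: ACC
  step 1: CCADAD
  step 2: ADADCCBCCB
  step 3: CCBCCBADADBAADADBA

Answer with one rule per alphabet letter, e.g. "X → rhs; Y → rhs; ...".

A->CC, B->BA, C->AD, D->B

  step 2 ⇒ step 3: ADADCCBCCB ⇒ CC·B·CC·B·AD·AD·BA·AD·AD·BA
    A ↦ CC
    B ↦ BA
    C ↦ AD
    D ↦ B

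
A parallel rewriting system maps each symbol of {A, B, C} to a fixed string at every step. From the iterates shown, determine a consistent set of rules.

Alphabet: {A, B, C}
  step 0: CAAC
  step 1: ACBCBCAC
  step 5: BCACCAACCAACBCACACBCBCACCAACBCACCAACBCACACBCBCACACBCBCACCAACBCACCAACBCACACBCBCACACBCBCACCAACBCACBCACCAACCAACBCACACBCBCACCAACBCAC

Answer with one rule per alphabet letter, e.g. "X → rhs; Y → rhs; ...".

A->BC, B->CA, C->AC

  step 0 ⇒ step 1: CAAC ⇒ AC·BC·BC·AC
    A ↦ BC
    C ↦ AC
    B ↦ CA  (constrained at step 1)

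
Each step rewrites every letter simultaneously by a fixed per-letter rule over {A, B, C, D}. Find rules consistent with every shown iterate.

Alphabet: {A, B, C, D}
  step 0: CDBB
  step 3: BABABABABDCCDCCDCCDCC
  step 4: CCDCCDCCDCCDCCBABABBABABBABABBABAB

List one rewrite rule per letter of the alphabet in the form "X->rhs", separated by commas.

A->D, B->CC, C->AB, D->B

  step 3 ⇒ step 4: BABABABABDCCDCCDCCDCC ⇒ CC·D·CC·D·CC·D·CC·D·CC·B·AB·AB·B·AB·AB·B·AB·AB·B·AB·AB
    A ↦ D
    B ↦ CC
    C ↦ AB
    D ↦ B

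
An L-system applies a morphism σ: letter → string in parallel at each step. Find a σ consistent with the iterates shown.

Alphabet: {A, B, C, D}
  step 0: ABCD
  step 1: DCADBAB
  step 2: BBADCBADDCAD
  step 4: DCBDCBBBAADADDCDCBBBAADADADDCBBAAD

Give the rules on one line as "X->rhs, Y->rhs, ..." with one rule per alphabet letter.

  step 1 ⇒ step 2: DCADBAB ⇒ B·BA·DC·B·AD·DC·AD
    A ↦ DC
    B ↦ AD
    C ↦ BA
    D ↦ B

A->DC, B->AD, C->BA, D->B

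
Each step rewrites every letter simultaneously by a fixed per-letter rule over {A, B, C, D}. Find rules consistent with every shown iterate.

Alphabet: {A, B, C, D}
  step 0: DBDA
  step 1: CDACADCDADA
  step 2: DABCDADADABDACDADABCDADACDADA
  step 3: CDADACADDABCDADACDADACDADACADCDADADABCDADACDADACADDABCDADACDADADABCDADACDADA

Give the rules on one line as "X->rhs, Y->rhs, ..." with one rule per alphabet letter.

  step 2 ⇒ step 3: DABCDADADABDACDADABCDADACDADA ⇒ CDA·DA·CAD·DAB·CDA·DA·CDA·DA·CDA·DA·CAD·CDA·DA·DAB·CDA·DA·CDA·DA·CAD·DAB·CDA·DA·CDA·DA·DAB·CDA·DA·CDA·DA
    A ↦ DA
    B ↦ CAD
    C ↦ DAB
    D ↦ CDA

A->DA, B->CAD, C->DAB, D->CDA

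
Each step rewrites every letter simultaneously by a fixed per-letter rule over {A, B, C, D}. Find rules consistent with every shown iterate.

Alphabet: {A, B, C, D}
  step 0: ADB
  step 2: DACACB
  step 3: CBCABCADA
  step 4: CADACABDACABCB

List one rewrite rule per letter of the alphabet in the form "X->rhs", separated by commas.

A->B, B->DA, C->CA, D->C

  step 3 ⇒ step 4: CBCABCADA ⇒ CA·DA·CA·B·DA·CA·B·C·B
    A ↦ B
    B ↦ DA
    C ↦ CA
    D ↦ C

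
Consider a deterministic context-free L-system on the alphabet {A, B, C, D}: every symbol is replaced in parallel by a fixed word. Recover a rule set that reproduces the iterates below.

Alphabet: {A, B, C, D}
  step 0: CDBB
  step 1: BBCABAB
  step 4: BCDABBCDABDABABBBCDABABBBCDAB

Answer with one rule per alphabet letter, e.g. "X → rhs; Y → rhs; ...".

A->D, B->AB, C->B, D->BC

  step 0 ⇒ step 1: CDBB ⇒ B·BC·AB·AB
    B ↦ AB
    C ↦ B
    D ↦ BC
    A ↦ D  (constrained at step 1)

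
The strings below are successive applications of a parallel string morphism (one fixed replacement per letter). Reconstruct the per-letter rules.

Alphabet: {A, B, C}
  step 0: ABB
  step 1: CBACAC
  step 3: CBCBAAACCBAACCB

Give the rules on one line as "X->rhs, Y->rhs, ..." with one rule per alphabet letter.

A->CB, B->AC, C->A

  step 0 ⇒ step 1: ABB ⇒ CB·AC·AC
    A ↦ CB
    B ↦ AC
    C ↦ A  (constrained at step 1)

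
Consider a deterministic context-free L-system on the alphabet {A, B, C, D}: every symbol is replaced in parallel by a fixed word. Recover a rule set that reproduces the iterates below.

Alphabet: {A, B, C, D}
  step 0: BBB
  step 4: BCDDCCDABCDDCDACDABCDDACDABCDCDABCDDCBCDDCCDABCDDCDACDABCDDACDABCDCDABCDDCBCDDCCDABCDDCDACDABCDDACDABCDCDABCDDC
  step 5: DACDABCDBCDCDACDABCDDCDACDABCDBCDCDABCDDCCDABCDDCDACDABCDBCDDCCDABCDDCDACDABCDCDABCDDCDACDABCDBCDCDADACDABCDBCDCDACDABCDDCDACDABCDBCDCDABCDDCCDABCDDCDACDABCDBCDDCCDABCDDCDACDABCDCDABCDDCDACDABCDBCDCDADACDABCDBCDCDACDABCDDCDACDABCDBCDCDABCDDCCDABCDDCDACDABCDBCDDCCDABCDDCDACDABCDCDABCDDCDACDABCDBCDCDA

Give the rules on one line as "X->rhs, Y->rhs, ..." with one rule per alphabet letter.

  step 4 ⇒ step 5: BCDDCCDABCDDCDACDABCDDACDABCDCDABCDDCBCDDCCDABCDDCDACDABCDDACDABCDCDABCDDCBCDDCCDABCDDCDACDABCDDACDABCDCDABCDDC ⇒ DA·CDA·BCD·BCD·CDA·CDA·BCD·DC·DA·CDA·BCD·BCD·CDA·BCD·DC·CDA·BCD·DC·DA·CDA·BCD·BCD·DC·CDA·BCD·DC·DA·CDA·BCD·CDA·BCD·DC·DA·CDA·BCD·BCD·CDA·DA·CDA·BCD·BCD·CDA·CDA·BCD·DC·DA·CDA·BCD·BCD·CDA·BCD·DC·CDA·BCD·DC·DA·CDA·BCD·BCD·DC·CDA·BCD·DC·DA·CDA·BCD·CDA·BCD·DC·DA·CDA·BCD·BCD·CDA·DA·CDA·BCD·BCD·CDA·CDA·BCD·DC·DA·CDA·BCD·BCD·CDA·BCD·DC·CDA·BCD·DC·DA·CDA·BCD·BCD·DC·CDA·BCD·DC·DA·CDA·BCD·CDA·BCD·DC·DA·CDA·BCD·BCD·CDA
    A ↦ DC
    B ↦ DA
    C ↦ CDA
    D ↦ BCD

A->DC, B->DA, C->CDA, D->BCD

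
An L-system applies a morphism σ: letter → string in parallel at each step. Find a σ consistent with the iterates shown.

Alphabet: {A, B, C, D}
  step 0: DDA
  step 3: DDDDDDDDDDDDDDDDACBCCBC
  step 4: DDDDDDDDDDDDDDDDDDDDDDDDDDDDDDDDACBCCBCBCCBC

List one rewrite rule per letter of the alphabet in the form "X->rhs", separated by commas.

  step 3 ⇒ step 4: DDDDDDDDDDDDDDDDACBCCBC ⇒ DD·DD·DD·DD·DD·DD·DD·DD·DD·DD·DD·DD·DD·DD·DD·DD·AC·BC·C·BC·BC·C·BC
    A ↦ AC
    B ↦ C
    C ↦ BC
    D ↦ DD

A->AC, B->C, C->BC, D->DD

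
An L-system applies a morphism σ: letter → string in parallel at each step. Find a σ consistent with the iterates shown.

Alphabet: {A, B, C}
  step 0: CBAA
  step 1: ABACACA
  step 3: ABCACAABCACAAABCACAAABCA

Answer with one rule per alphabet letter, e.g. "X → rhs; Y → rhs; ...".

  step 0 ⇒ step 1: CBAA ⇒ AB·A·CA·CA
    A ↦ CA
    B ↦ A
    C ↦ AB

A->CA, B->A, C->AB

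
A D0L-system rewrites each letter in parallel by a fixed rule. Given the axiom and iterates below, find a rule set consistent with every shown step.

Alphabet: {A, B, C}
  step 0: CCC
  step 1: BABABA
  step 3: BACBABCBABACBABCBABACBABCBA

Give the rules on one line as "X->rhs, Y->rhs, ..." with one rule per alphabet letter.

A->B, B->CBA, C->BA

  step 0 ⇒ step 1: CCC ⇒ BA·BA·BA
    C ↦ BA
    A ↦ B  (constrained at step 1)
    B ↦ CBA  (constrained at step 1)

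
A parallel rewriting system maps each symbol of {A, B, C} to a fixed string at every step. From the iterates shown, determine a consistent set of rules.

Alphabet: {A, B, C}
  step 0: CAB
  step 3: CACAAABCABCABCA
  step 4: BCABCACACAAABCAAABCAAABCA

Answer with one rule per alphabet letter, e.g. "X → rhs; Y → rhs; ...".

A->CA, B->AA, C->B

  step 3 ⇒ step 4: CACAAABCABCABCA ⇒ B·CA·B·CA·CA·CA·AA·B·CA·AA·B·CA·AA·B·CA
    A ↦ CA
    B ↦ AA
    C ↦ B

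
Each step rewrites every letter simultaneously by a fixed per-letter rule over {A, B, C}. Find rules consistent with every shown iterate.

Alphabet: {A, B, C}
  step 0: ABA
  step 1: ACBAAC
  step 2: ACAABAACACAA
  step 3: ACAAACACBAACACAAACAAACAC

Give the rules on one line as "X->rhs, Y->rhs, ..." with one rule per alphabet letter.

A->AC, B->BA, C->AA

  step 2 ⇒ step 3: ACAABAACACAA ⇒ AC·AA·AC·AC·BA·AC·AC·AA·AC·AA·AC·AC
    A ↦ AC
    B ↦ BA
    C ↦ AA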